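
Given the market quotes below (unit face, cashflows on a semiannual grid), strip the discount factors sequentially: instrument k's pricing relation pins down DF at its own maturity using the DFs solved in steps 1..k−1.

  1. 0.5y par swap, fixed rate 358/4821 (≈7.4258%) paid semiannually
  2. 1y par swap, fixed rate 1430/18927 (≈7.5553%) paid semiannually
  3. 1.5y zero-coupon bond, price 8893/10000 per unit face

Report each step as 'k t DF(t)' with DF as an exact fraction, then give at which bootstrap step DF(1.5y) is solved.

1 1/2 4821/5000
2 1 1857/2000
3 3/2 8893/10000
DF(1.5y) is solved at step 3

step 1 [0.5y] swap r/2=179/4821: DF=(1 − 179/4821·(0))/(1+179/4821) = 4821/5000 ≈ 0.964200
step 2 [1y] swap r/2=715/18927: DF=(1 − 715/18927·(0.964200))/(1+715/18927) = 1857/2000 ≈ 0.928500
step 3 [1.5y] zero: DF = P = 8893/10000 ≈ 0.889300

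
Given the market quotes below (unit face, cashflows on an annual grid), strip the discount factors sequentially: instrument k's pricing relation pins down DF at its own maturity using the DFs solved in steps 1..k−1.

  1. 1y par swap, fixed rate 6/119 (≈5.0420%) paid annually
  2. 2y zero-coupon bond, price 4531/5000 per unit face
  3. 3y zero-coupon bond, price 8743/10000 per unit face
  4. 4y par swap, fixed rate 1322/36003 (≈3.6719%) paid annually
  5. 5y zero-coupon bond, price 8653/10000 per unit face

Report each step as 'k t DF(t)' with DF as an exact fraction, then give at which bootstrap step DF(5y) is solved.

step 1 [1y] swap r/1=6/119: DF=(1 − 6/119·(0))/(1+6/119) = 119/125 ≈ 0.952000
step 2 [2y] zero: DF = P = 4531/5000 ≈ 0.906200
step 3 [3y] zero: DF = P = 8743/10000 ≈ 0.874300
step 4 [4y] swap r/1=1322/36003: DF=(1 − 1322/36003·(0.952000+0.906200+0.874300))/(1+1322/36003) = 4339/5000 ≈ 0.867800
step 5 [5y] zero: DF = P = 8653/10000 ≈ 0.865300

1 1 119/125
2 2 4531/5000
3 3 8743/10000
4 4 4339/5000
5 5 8653/10000
DF(5y) is solved at step 5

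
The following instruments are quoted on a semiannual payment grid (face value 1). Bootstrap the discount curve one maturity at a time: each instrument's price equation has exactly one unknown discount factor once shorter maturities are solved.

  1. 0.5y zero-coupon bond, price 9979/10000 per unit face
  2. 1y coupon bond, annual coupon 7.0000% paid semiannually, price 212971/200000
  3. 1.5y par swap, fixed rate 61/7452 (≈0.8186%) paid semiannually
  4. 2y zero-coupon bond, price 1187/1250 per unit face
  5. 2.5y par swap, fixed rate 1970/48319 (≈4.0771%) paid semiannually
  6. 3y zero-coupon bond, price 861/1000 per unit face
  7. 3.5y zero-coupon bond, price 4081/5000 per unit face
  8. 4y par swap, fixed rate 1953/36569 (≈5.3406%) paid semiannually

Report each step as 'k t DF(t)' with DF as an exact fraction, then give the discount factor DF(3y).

1 1/2 9979/10000
2 1 9951/10000
3 3/2 4939/5000
4 2 1187/1250
5 5/2 1803/2000
6 3 861/1000
7 7/2 4081/5000
8 4 8047/10000
DF(3y) = 861/1000 ≈ 0.861000

step 1 [0.5y] zero: DF = P = 9979/10000 ≈ 0.997900
step 2 [1y] bond c/2=7/200: DF=(212971/200000 − 7/200·(0.997900))/(1+7/200) = 9951/10000 ≈ 0.995100
step 3 [1.5y] swap r/2=61/14904: DF=(1 − 61/14904·(0.997900+0.995100))/(1+61/14904) = 4939/5000 ≈ 0.987800
step 4 [2y] zero: DF = P = 1187/1250 ≈ 0.949600
step 5 [2.5y] swap r/2=985/48319: DF=(1 − 985/48319·(0.997900+0.995100+0.987800+0.949600))/(1+985/48319) = 1803/2000 ≈ 0.901500
step 6 [3y] zero: DF = P = 861/1000 ≈ 0.861000
step 7 [3.5y] zero: DF = P = 4081/5000 ≈ 0.816200
step 8 [4y] swap r/2=1953/73138: DF=(1 − 1953/73138·(0.997900+0.995100+0.987800+0.949600+0.901500+0.861000+0.816200))/(1+1953/73138) = 8047/10000 ≈ 0.804700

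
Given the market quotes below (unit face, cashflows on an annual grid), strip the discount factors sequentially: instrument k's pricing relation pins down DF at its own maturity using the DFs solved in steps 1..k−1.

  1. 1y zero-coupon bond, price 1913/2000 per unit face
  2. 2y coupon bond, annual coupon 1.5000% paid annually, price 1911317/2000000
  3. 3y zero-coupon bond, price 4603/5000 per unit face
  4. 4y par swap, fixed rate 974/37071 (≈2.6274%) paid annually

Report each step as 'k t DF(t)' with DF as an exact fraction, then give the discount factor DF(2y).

1 1 1913/2000
2 2 4637/5000
3 3 4603/5000
4 4 4513/5000
DF(2y) = 4637/5000 ≈ 0.927400

step 1 [1y] zero: DF = P = 1913/2000 ≈ 0.956500
step 2 [2y] bond c/1=3/200: DF=(1911317/2000000 − 3/200·(0.956500))/(1+3/200) = 4637/5000 ≈ 0.927400
step 3 [3y] zero: DF = P = 4603/5000 ≈ 0.920600
step 4 [4y] swap r/1=974/37071: DF=(1 − 974/37071·(0.956500+0.927400+0.920600))/(1+974/37071) = 4513/5000 ≈ 0.902600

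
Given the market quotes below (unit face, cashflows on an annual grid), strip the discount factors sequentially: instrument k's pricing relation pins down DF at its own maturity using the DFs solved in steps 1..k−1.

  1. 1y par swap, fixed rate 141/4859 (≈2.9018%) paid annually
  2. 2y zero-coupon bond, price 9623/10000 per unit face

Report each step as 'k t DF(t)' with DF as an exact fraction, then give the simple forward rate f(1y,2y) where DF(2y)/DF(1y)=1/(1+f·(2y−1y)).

step 1 [1y] swap r/1=141/4859: DF=(1 − 141/4859·(0))/(1+141/4859) = 4859/5000 ≈ 0.971800
step 2 [2y] zero: DF = P = 9623/10000 ≈ 0.962300

1 1 4859/5000
2 2 9623/10000
f(1y,2y) = ((4859/5000)/(9623/10000) − 1)/(1) = 95/9623 ≈ 0.9872%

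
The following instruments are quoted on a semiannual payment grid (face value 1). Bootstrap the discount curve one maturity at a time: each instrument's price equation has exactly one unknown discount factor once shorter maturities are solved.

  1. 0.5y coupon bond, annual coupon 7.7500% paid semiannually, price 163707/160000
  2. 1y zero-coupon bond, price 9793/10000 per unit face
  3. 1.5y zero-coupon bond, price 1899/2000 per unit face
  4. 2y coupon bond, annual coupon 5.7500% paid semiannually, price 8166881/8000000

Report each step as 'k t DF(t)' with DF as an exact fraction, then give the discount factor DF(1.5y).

1 1/2 197/200
2 1 9793/10000
3 3/2 1899/2000
4 2 9109/10000
DF(1.5y) = 1899/2000 ≈ 0.949500

step 1 [0.5y] bond c/2=31/800: DF=(163707/160000 − 31/800·(0))/(1+31/800) = 197/200 ≈ 0.985000
step 2 [1y] zero: DF = P = 9793/10000 ≈ 0.979300
step 3 [1.5y] zero: DF = P = 1899/2000 ≈ 0.949500
step 4 [2y] bond c/2=23/800: DF=(8166881/8000000 − 23/800·(0.985000+0.979300+0.949500))/(1+23/800) = 9109/10000 ≈ 0.910900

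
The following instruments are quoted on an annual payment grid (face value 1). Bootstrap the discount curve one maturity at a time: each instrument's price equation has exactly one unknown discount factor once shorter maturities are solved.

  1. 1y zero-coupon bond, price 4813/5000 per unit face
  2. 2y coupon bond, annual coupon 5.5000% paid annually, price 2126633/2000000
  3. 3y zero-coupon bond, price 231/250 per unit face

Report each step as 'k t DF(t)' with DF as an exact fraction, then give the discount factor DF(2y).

step 1 [1y] zero: DF = P = 4813/5000 ≈ 0.962600
step 2 [2y] bond c/1=11/200: DF=(2126633/2000000 − 11/200·(0.962600))/(1+11/200) = 9577/10000 ≈ 0.957700
step 3 [3y] zero: DF = P = 231/250 ≈ 0.924000

1 1 4813/5000
2 2 9577/10000
3 3 231/250
DF(2y) = 9577/10000 ≈ 0.957700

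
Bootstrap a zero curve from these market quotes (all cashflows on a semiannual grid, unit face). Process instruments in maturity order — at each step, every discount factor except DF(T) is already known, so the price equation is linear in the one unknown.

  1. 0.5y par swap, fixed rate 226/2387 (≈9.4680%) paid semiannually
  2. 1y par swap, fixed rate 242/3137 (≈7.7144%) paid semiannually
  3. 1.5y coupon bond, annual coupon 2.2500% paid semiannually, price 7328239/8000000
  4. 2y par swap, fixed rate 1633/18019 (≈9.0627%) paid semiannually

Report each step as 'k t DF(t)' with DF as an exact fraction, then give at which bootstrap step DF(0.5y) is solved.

1 1/2 2387/2500
2 1 4637/5000
3 3/2 8849/10000
4 2 8367/10000
DF(0.5y) is solved at step 1

step 1 [0.5y] swap r/2=113/2387: DF=(1 − 113/2387·(0))/(1+113/2387) = 2387/2500 ≈ 0.954800
step 2 [1y] swap r/2=121/3137: DF=(1 − 121/3137·(0.954800))/(1+121/3137) = 4637/5000 ≈ 0.927400
step 3 [1.5y] bond c/2=9/800: DF=(7328239/8000000 − 9/800·(0.954800+0.927400))/(1+9/800) = 8849/10000 ≈ 0.884900
step 4 [2y] swap r/2=1633/36038: DF=(1 − 1633/36038·(0.954800+0.927400+0.884900))/(1+1633/36038) = 8367/10000 ≈ 0.836700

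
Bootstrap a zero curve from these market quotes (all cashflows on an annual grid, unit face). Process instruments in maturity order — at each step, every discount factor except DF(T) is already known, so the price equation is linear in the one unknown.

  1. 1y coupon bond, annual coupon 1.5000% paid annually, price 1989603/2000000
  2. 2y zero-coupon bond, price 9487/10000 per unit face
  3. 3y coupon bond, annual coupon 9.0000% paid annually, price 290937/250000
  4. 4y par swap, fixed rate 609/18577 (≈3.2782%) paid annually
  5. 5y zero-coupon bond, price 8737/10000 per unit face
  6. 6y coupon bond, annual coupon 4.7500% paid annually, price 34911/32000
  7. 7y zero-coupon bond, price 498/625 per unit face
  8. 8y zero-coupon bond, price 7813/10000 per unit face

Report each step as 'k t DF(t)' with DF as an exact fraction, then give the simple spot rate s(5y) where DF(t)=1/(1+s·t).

step 1 [1y] bond c/1=3/200: DF=(1989603/2000000 − 3/200·(0))/(1+3/200) = 9801/10000 ≈ 0.980100
step 2 [2y] zero: DF = P = 9487/10000 ≈ 0.948700
step 3 [3y] bond c/1=9/100: DF=(290937/250000 − 9/100·(0.980100+0.948700))/(1+9/100) = 2271/2500 ≈ 0.908400
step 4 [4y] swap r/1=609/18577: DF=(1 − 609/18577·(0.980100+0.948700+0.908400))/(1+609/18577) = 4391/5000 ≈ 0.878200
step 5 [5y] zero: DF = P = 8737/10000 ≈ 0.873700
step 6 [6y] bond c/1=19/400: DF=(34911/32000 − 19/400·(0.980100+0.948700+0.908400+0.878200+0.873700))/(1+19/400) = 4167/5000 ≈ 0.833400
step 7 [7y] zero: DF = P = 498/625 ≈ 0.796800
step 8 [8y] zero: DF = P = 7813/10000 ≈ 0.781300

1 1 9801/10000
2 2 9487/10000
3 3 2271/2500
4 4 4391/5000
5 5 8737/10000
6 6 4167/5000
7 7 498/625
8 8 7813/10000
s(5y) = (1/(8737/10000) − 1)/(5) = 1263/43685 ≈ 2.8912%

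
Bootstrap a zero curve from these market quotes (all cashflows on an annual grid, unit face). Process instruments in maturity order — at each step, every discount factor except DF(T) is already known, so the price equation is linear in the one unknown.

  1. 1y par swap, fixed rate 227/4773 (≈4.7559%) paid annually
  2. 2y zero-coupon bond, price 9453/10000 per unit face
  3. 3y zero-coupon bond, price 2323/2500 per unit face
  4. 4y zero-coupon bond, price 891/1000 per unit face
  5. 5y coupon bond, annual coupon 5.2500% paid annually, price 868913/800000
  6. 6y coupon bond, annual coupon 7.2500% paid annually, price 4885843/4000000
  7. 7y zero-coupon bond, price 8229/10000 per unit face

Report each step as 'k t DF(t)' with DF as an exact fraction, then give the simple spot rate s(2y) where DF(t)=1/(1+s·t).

step 1 [1y] swap r/1=227/4773: DF=(1 − 227/4773·(0))/(1+227/4773) = 4773/5000 ≈ 0.954600
step 2 [2y] zero: DF = P = 9453/10000 ≈ 0.945300
step 3 [3y] zero: DF = P = 2323/2500 ≈ 0.929200
step 4 [4y] zero: DF = P = 891/1000 ≈ 0.891000
step 5 [5y] bond c/1=21/400: DF=(868913/800000 − 21/400·(0.954600+0.945300+0.929200+0.891000))/(1+21/400) = 529/625 ≈ 0.846400
step 6 [6y] bond c/1=29/400: DF=(4885843/4000000 − 29/400·(0.954600+0.945300+0.929200+0.891000+0.846400))/(1+29/400) = 4151/5000 ≈ 0.830200
step 7 [7y] zero: DF = P = 8229/10000 ≈ 0.822900

1 1 4773/5000
2 2 9453/10000
3 3 2323/2500
4 4 891/1000
5 5 529/625
6 6 4151/5000
7 7 8229/10000
s(2y) = (1/(9453/10000) − 1)/(2) = 547/18906 ≈ 2.8933%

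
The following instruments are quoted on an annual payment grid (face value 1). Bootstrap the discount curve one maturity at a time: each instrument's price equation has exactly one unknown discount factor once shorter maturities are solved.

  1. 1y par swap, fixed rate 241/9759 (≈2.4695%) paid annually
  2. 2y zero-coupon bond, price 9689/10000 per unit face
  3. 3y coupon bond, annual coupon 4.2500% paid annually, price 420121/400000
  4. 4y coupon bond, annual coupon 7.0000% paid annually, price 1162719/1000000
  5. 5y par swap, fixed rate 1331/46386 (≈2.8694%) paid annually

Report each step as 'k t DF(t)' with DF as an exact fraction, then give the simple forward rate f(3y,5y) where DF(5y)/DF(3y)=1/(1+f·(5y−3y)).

1 1 9759/10000
2 2 9689/10000
3 3 4641/5000
4 4 8987/10000
5 5 8669/10000
f(3y,5y) = ((4641/5000)/(8669/10000) − 1)/(2) = 613/17338 ≈ 3.5356%

step 1 [1y] swap r/1=241/9759: DF=(1 − 241/9759·(0))/(1+241/9759) = 9759/10000 ≈ 0.975900
step 2 [2y] zero: DF = P = 9689/10000 ≈ 0.968900
step 3 [3y] bond c/1=17/400: DF=(420121/400000 − 17/400·(0.975900+0.968900))/(1+17/400) = 4641/5000 ≈ 0.928200
step 4 [4y] bond c/1=7/100: DF=(1162719/1000000 − 7/100·(0.975900+0.968900+0.928200))/(1+7/100) = 8987/10000 ≈ 0.898700
step 5 [5y] swap r/1=1331/46386: DF=(1 − 1331/46386·(0.975900+0.968900+0.928200+0.898700))/(1+1331/46386) = 8669/10000 ≈ 0.866900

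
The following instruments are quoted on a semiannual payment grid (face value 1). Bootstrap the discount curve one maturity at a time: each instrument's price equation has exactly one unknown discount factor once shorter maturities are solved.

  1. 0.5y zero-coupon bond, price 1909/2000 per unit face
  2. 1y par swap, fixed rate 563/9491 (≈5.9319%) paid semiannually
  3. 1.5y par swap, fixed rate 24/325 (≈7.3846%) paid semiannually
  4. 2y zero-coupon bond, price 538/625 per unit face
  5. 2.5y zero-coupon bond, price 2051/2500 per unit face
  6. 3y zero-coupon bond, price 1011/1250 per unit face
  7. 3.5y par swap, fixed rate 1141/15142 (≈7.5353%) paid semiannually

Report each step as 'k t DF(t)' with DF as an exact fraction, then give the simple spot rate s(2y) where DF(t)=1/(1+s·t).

step 1 [0.5y] zero: DF = P = 1909/2000 ≈ 0.954500
step 2 [1y] swap r/2=563/18982: DF=(1 − 563/18982·(0.954500))/(1+563/18982) = 9437/10000 ≈ 0.943700
step 3 [1.5y] swap r/2=12/325: DF=(1 − 12/325·(0.954500+0.943700))/(1+12/325) = 1121/1250 ≈ 0.896800
step 4 [2y] zero: DF = P = 538/625 ≈ 0.860800
step 5 [2.5y] zero: DF = P = 2051/2500 ≈ 0.820400
step 6 [3y] zero: DF = P = 1011/1250 ≈ 0.808800
step 7 [3.5y] swap r/2=1141/30284: DF=(1 − 1141/30284·(0.954500+0.943700+0.896800+0.860800+0.820400+0.808800))/(1+1141/30284) = 3859/5000 ≈ 0.771800

1 1/2 1909/2000
2 1 9437/10000
3 3/2 1121/1250
4 2 538/625
5 5/2 2051/2500
6 3 1011/1250
7 7/2 3859/5000
s(2y) = (1/(538/625) − 1)/(2) = 87/1076 ≈ 8.0855%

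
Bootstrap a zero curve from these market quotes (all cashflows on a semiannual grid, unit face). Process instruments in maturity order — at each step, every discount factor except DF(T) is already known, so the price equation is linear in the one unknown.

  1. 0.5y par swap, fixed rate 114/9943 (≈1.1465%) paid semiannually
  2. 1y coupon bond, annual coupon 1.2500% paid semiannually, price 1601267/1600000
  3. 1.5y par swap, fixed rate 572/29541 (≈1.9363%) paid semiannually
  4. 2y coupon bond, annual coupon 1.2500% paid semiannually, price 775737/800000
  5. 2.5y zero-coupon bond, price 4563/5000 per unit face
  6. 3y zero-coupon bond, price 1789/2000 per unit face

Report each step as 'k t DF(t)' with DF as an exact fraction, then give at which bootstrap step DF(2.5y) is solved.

step 1 [0.5y] swap r/2=57/9943: DF=(1 − 57/9943·(0))/(1+57/9943) = 9943/10000 ≈ 0.994300
step 2 [1y] bond c/2=1/160: DF=(1601267/1600000 − 1/160·(0.994300))/(1+1/160) = 2471/2500 ≈ 0.988400
step 3 [1.5y] swap r/2=286/29541: DF=(1 − 286/29541·(0.994300+0.988400))/(1+286/29541) = 4857/5000 ≈ 0.971400
step 4 [2y] bond c/2=1/160: DF=(775737/800000 − 1/160·(0.994300+0.988400+0.971400))/(1+1/160) = 9453/10000 ≈ 0.945300
step 5 [2.5y] zero: DF = P = 4563/5000 ≈ 0.912600
step 6 [3y] zero: DF = P = 1789/2000 ≈ 0.894500

1 1/2 9943/10000
2 1 2471/2500
3 3/2 4857/5000
4 2 9453/10000
5 5/2 4563/5000
6 3 1789/2000
DF(2.5y) is solved at step 5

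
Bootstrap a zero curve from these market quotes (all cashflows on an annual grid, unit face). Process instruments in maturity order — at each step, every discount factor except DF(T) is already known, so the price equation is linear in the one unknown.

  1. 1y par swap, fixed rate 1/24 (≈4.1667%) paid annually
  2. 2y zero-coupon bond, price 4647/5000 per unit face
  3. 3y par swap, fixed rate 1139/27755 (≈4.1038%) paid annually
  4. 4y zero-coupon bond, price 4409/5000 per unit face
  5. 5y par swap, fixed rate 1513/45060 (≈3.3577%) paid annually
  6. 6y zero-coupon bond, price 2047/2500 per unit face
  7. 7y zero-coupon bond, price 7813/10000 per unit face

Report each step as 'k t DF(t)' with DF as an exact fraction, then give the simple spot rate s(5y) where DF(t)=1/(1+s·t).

step 1 [1y] swap r/1=1/24: DF=(1 − 1/24·(0))/(1+1/24) = 24/25 ≈ 0.960000
step 2 [2y] zero: DF = P = 4647/5000 ≈ 0.929400
step 3 [3y] swap r/1=1139/27755: DF=(1 − 1139/27755·(0.960000+0.929400))/(1+1139/27755) = 8861/10000 ≈ 0.886100
step 4 [4y] zero: DF = P = 4409/5000 ≈ 0.881800
step 5 [5y] swap r/1=1513/45060: DF=(1 − 1513/45060·(0.960000+0.929400+0.886100+0.881800))/(1+1513/45060) = 8487/10000 ≈ 0.848700
step 6 [6y] zero: DF = P = 2047/2500 ≈ 0.818800
step 7 [7y] zero: DF = P = 7813/10000 ≈ 0.781300

1 1 24/25
2 2 4647/5000
3 3 8861/10000
4 4 4409/5000
5 5 8487/10000
6 6 2047/2500
7 7 7813/10000
s(5y) = (1/(8487/10000) − 1)/(5) = 1513/42435 ≈ 3.5655%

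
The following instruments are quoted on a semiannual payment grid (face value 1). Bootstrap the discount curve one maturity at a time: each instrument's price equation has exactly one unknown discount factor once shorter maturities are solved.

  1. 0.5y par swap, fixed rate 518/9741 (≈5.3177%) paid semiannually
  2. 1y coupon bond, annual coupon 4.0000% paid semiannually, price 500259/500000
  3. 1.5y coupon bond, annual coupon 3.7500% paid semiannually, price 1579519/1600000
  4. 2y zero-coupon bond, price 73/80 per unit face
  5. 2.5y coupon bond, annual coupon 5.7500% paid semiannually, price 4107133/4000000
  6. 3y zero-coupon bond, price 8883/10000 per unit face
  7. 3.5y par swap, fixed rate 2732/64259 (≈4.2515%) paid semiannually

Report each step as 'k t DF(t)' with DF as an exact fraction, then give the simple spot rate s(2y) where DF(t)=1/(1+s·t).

step 1 [0.5y] swap r/2=259/9741: DF=(1 − 259/9741·(0))/(1+259/9741) = 9741/10000 ≈ 0.974100
step 2 [1y] bond c/2=1/50: DF=(500259/500000 − 1/50·(0.974100))/(1+1/50) = 4809/5000 ≈ 0.961800
step 3 [1.5y] bond c/2=3/160: DF=(1579519/1600000 − 3/160·(0.974100+0.961800))/(1+3/160) = 4667/5000 ≈ 0.933400
step 4 [2y] zero: DF = P = 73/80 ≈ 0.912500
step 5 [2.5y] bond c/2=23/800: DF=(4107133/4000000 − 23/800·(0.974100+0.961800+0.933400+0.912500))/(1+23/800) = 2231/2500 ≈ 0.892400
step 6 [3y] zero: DF = P = 8883/10000 ≈ 0.888300
step 7 [3.5y] swap r/2=1366/64259: DF=(1 − 1366/64259·(0.974100+0.961800+0.933400+0.912500+0.892400+0.888300))/(1+1366/64259) = 4317/5000 ≈ 0.863400

1 1/2 9741/10000
2 1 4809/5000
3 3/2 4667/5000
4 2 73/80
5 5/2 2231/2500
6 3 8883/10000
7 7/2 4317/5000
s(2y) = (1/(73/80) − 1)/(2) = 7/146 ≈ 4.7945%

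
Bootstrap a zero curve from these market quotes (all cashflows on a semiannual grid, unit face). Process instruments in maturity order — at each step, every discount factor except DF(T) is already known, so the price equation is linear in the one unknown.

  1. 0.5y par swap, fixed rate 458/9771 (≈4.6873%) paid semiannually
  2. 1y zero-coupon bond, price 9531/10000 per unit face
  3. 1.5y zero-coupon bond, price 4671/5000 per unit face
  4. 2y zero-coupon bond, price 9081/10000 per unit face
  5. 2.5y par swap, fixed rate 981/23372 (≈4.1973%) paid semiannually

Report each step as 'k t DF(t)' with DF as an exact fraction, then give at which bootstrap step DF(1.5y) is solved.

step 1 [0.5y] swap r/2=229/9771: DF=(1 − 229/9771·(0))/(1+229/9771) = 9771/10000 ≈ 0.977100
step 2 [1y] zero: DF = P = 9531/10000 ≈ 0.953100
step 3 [1.5y] zero: DF = P = 4671/5000 ≈ 0.934200
step 4 [2y] zero: DF = P = 9081/10000 ≈ 0.908100
step 5 [2.5y] swap r/2=981/46744: DF=(1 − 981/46744·(0.977100+0.953100+0.934200+0.908100))/(1+981/46744) = 9019/10000 ≈ 0.901900

1 1/2 9771/10000
2 1 9531/10000
3 3/2 4671/5000
4 2 9081/10000
5 5/2 9019/10000
DF(1.5y) is solved at step 3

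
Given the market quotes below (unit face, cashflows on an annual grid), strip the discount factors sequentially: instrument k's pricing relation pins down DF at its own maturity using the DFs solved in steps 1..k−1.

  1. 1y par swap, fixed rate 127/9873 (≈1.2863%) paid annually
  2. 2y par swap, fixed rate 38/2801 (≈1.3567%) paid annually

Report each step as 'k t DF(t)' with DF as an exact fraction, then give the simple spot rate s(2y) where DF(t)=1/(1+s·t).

step 1 [1y] swap r/1=127/9873: DF=(1 − 127/9873·(0))/(1+127/9873) = 9873/10000 ≈ 0.987300
step 2 [2y] swap r/1=38/2801: DF=(1 − 38/2801·(0.987300))/(1+38/2801) = 4867/5000 ≈ 0.973400

1 1 9873/10000
2 2 4867/5000
s(2y) = (1/(4867/5000) − 1)/(2) = 133/9734 ≈ 1.3663%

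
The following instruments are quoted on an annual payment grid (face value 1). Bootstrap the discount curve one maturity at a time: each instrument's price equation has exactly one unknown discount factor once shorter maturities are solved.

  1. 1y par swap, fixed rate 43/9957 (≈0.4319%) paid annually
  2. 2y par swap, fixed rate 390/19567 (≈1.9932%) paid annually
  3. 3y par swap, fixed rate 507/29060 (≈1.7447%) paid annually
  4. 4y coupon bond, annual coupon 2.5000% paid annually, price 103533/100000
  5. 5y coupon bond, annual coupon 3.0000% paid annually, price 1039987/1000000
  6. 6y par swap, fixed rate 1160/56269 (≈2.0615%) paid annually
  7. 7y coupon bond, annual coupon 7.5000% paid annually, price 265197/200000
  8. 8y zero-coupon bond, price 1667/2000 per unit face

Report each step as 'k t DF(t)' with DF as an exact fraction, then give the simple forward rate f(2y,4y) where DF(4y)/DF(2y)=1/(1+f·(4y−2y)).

1 1 9957/10000
2 2 961/1000
3 3 9493/10000
4 4 587/625
5 5 8977/10000
6 6 221/250
7 7 8409/10000
8 8 1667/2000
f(2y,4y) = ((961/1000)/(587/625) − 1)/(2) = 109/9392 ≈ 1.1606%

step 1 [1y] swap r/1=43/9957: DF=(1 − 43/9957·(0))/(1+43/9957) = 9957/10000 ≈ 0.995700
step 2 [2y] swap r/1=390/19567: DF=(1 − 390/19567·(0.995700))/(1+390/19567) = 961/1000 ≈ 0.961000
step 3 [3y] swap r/1=507/29060: DF=(1 − 507/29060·(0.995700+0.961000))/(1+507/29060) = 9493/10000 ≈ 0.949300
step 4 [4y] bond c/1=1/40: DF=(103533/100000 − 1/40·(0.995700+0.961000+0.949300))/(1+1/40) = 587/625 ≈ 0.939200
step 5 [5y] bond c/1=3/100: DF=(1039987/1000000 − 3/100·(0.995700+0.961000+0.949300+0.939200))/(1+3/100) = 8977/10000 ≈ 0.897700
step 6 [6y] swap r/1=1160/56269: DF=(1 − 1160/56269·(0.995700+0.961000+0.949300+0.939200+0.897700))/(1+1160/56269) = 221/250 ≈ 0.884000
step 7 [7y] bond c/1=3/40: DF=(265197/200000 − 3/40·(0.995700+0.961000+0.949300+0.939200+0.897700+0.884000))/(1+3/40) = 8409/10000 ≈ 0.840900
step 8 [8y] zero: DF = P = 1667/2000 ≈ 0.833500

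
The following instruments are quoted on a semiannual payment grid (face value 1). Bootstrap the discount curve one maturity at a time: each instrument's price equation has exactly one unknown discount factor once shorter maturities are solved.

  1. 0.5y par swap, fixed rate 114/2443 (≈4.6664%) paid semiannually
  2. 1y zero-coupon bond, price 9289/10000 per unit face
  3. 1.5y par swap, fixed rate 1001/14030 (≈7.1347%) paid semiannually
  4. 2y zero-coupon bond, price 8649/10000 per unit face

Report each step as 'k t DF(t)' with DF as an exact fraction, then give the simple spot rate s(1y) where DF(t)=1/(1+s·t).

1 1/2 2443/2500
2 1 9289/10000
3 3/2 8999/10000
4 2 8649/10000
s(1y) = (1/(9289/10000) − 1)/(1) = 711/9289 ≈ 7.6542%

step 1 [0.5y] swap r/2=57/2443: DF=(1 − 57/2443·(0))/(1+57/2443) = 2443/2500 ≈ 0.977200
step 2 [1y] zero: DF = P = 9289/10000 ≈ 0.928900
step 3 [1.5y] swap r/2=1001/28060: DF=(1 − 1001/28060·(0.977200+0.928900))/(1+1001/28060) = 8999/10000 ≈ 0.899900
step 4 [2y] zero: DF = P = 8649/10000 ≈ 0.864900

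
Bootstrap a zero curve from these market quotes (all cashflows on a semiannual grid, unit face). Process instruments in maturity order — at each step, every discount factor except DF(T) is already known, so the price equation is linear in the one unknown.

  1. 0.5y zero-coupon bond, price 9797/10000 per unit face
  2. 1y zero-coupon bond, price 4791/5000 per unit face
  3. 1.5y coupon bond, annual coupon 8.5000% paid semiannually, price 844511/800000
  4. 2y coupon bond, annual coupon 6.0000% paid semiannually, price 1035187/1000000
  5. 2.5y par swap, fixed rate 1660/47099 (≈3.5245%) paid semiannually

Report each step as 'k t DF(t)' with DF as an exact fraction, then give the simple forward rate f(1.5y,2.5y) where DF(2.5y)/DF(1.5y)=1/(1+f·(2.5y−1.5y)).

step 1 [0.5y] zero: DF = P = 9797/10000 ≈ 0.979700
step 2 [1y] zero: DF = P = 4791/5000 ≈ 0.958200
step 3 [1.5y] bond c/2=17/400: DF=(844511/800000 − 17/400·(0.979700+0.958200))/(1+17/400) = 1167/1250 ≈ 0.933600
step 4 [2y] bond c/2=3/100: DF=(1035187/1000000 − 3/100·(0.979700+0.958200+0.933600))/(1+3/100) = 4607/5000 ≈ 0.921400
step 5 [2.5y] swap r/2=830/47099: DF=(1 − 830/47099·(0.979700+0.958200+0.933600+0.921400))/(1+830/47099) = 917/1000 ≈ 0.917000

1 1/2 9797/10000
2 1 4791/5000
3 3/2 1167/1250
4 2 4607/5000
5 5/2 917/1000
f(1.5y,2.5y) = ((1167/1250)/(917/1000) − 1)/(1) = 83/4585 ≈ 1.8103%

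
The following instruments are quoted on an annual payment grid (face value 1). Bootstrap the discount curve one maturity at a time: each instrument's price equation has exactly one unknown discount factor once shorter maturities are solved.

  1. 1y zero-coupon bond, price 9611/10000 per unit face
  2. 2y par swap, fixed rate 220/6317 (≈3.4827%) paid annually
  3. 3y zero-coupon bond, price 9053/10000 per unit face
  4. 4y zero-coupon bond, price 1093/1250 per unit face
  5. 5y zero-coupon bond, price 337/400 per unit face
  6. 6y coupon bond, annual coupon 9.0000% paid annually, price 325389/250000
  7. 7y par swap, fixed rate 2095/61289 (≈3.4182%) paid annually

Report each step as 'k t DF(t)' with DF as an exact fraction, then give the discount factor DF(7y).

step 1 [1y] zero: DF = P = 9611/10000 ≈ 0.961100
step 2 [2y] swap r/1=220/6317: DF=(1 − 220/6317·(0.961100))/(1+220/6317) = 467/500 ≈ 0.934000
step 3 [3y] zero: DF = P = 9053/10000 ≈ 0.905300
step 4 [4y] zero: DF = P = 1093/1250 ≈ 0.874400
step 5 [5y] zero: DF = P = 337/400 ≈ 0.842500
step 6 [6y] bond c/1=9/100: DF=(325389/250000 − 9/100·(0.961100+0.934000+0.905300+0.874400+0.842500))/(1+9/100) = 8211/10000 ≈ 0.821100
step 7 [7y] swap r/1=2095/61289: DF=(1 − 2095/61289·(0.961100+0.934000+0.905300+0.874400+0.842500+0.821100))/(1+2095/61289) = 1581/2000 ≈ 0.790500

1 1 9611/10000
2 2 467/500
3 3 9053/10000
4 4 1093/1250
5 5 337/400
6 6 8211/10000
7 7 1581/2000
DF(7y) = 1581/2000 ≈ 0.790500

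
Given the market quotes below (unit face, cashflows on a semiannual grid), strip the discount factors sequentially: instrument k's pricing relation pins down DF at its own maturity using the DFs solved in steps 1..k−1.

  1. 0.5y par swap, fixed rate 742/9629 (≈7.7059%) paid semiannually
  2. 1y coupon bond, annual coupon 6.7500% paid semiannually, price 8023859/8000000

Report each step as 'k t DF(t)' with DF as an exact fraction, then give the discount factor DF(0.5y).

step 1 [0.5y] swap r/2=371/9629: DF=(1 − 371/9629·(0))/(1+371/9629) = 9629/10000 ≈ 0.962900
step 2 [1y] bond c/2=27/800: DF=(8023859/8000000 − 27/800·(0.962900))/(1+27/800) = 2347/2500 ≈ 0.938800

1 1/2 9629/10000
2 1 2347/2500
DF(0.5y) = 9629/10000 ≈ 0.962900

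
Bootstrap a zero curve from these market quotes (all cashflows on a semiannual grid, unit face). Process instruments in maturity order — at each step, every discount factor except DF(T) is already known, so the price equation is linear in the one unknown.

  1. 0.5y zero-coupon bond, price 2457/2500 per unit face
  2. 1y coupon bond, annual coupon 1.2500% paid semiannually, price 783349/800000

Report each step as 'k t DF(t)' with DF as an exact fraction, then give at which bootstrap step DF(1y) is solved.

step 1 [0.5y] zero: DF = P = 2457/2500 ≈ 0.982800
step 2 [1y] bond c/2=1/160: DF=(783349/800000 − 1/160·(0.982800))/(1+1/160) = 967/1000 ≈ 0.967000

1 1/2 2457/2500
2 1 967/1000
DF(1y) is solved at step 2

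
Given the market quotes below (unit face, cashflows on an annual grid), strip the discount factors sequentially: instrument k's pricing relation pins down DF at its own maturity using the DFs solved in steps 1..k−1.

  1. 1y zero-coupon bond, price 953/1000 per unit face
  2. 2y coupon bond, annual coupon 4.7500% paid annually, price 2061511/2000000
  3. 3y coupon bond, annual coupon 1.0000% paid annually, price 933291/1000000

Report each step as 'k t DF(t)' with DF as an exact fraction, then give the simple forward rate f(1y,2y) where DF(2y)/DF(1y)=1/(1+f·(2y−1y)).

1 1 953/1000
2 2 588/625
3 3 9053/10000
f(1y,2y) = ((953/1000)/(588/625) − 1)/(1) = 61/4704 ≈ 1.2968%

step 1 [1y] zero: DF = P = 953/1000 ≈ 0.953000
step 2 [2y] bond c/1=19/400: DF=(2061511/2000000 − 19/400·(0.953000))/(1+19/400) = 588/625 ≈ 0.940800
step 3 [3y] bond c/1=1/100: DF=(933291/1000000 − 1/100·(0.953000+0.940800))/(1+1/100) = 9053/10000 ≈ 0.905300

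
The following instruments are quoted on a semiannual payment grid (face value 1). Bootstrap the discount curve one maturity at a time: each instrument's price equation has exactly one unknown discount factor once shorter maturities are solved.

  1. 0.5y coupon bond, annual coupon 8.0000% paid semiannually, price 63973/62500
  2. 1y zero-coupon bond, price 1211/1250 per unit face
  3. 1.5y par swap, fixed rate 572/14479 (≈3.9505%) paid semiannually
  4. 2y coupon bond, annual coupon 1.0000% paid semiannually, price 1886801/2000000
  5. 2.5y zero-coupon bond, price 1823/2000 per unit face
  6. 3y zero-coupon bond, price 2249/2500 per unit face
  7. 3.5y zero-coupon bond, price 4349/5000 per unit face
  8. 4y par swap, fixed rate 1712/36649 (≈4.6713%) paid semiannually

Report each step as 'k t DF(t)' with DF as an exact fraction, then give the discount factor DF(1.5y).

1 1/2 4921/5000
2 1 1211/1250
3 3/2 2357/2500
4 2 9243/10000
5 5/2 1823/2000
6 3 2249/2500
7 7/2 4349/5000
8 4 518/625
DF(1.5y) = 2357/2500 ≈ 0.942800

step 1 [0.5y] bond c/2=1/25: DF=(63973/62500 − 1/25·(0))/(1+1/25) = 4921/5000 ≈ 0.984200
step 2 [1y] zero: DF = P = 1211/1250 ≈ 0.968800
step 3 [1.5y] swap r/2=286/14479: DF=(1 − 286/14479·(0.984200+0.968800))/(1+286/14479) = 2357/2500 ≈ 0.942800
step 4 [2y] bond c/2=1/200: DF=(1886801/2000000 − 1/200·(0.984200+0.968800+0.942800))/(1+1/200) = 9243/10000 ≈ 0.924300
step 5 [2.5y] zero: DF = P = 1823/2000 ≈ 0.911500
step 6 [3y] zero: DF = P = 2249/2500 ≈ 0.899600
step 7 [3.5y] zero: DF = P = 4349/5000 ≈ 0.869800
step 8 [4y] swap r/2=856/36649: DF=(1 − 856/36649·(0.984200+0.968800+0.942800+0.924300+0.911500+0.899600+0.869800))/(1+856/36649) = 518/625 ≈ 0.828800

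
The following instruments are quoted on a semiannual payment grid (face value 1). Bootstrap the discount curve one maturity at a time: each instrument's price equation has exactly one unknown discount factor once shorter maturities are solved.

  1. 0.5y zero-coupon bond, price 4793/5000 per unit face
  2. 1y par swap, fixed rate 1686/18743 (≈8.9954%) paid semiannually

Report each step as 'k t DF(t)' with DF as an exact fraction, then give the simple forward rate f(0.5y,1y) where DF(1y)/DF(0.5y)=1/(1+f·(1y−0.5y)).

1 1/2 4793/5000
2 1 9157/10000
f(0.5y,1y) = ((4793/5000)/(9157/10000) − 1)/(1/2) = 858/9157 ≈ 9.3699%

step 1 [0.5y] zero: DF = P = 4793/5000 ≈ 0.958600
step 2 [1y] swap r/2=843/18743: DF=(1 − 843/18743·(0.958600))/(1+843/18743) = 9157/10000 ≈ 0.915700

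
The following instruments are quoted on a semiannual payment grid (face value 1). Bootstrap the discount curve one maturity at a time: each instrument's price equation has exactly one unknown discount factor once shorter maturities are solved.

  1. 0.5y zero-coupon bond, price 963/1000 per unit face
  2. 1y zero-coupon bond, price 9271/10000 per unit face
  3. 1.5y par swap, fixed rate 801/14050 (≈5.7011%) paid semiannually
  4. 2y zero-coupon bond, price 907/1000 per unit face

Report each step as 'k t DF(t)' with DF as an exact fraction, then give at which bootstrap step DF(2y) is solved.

1 1/2 963/1000
2 1 9271/10000
3 3/2 9199/10000
4 2 907/1000
DF(2y) is solved at step 4

step 1 [0.5y] zero: DF = P = 963/1000 ≈ 0.963000
step 2 [1y] zero: DF = P = 9271/10000 ≈ 0.927100
step 3 [1.5y] swap r/2=801/28100: DF=(1 − 801/28100·(0.963000+0.927100))/(1+801/28100) = 9199/10000 ≈ 0.919900
step 4 [2y] zero: DF = P = 907/1000 ≈ 0.907000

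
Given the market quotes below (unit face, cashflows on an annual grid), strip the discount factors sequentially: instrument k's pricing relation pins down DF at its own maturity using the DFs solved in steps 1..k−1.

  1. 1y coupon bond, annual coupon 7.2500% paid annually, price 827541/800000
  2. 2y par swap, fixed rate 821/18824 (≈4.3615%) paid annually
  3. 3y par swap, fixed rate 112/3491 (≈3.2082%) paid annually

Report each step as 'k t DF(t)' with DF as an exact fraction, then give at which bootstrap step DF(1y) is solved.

step 1 [1y] bond c/1=29/400: DF=(827541/800000 − 29/400·(0))/(1+29/400) = 1929/2000 ≈ 0.964500
step 2 [2y] swap r/1=821/18824: DF=(1 − 821/18824·(0.964500))/(1+821/18824) = 9179/10000 ≈ 0.917900
step 3 [3y] swap r/1=112/3491: DF=(1 − 112/3491·(0.964500+0.917900))/(1+112/3491) = 569/625 ≈ 0.910400

1 1 1929/2000
2 2 9179/10000
3 3 569/625
DF(1y) is solved at step 1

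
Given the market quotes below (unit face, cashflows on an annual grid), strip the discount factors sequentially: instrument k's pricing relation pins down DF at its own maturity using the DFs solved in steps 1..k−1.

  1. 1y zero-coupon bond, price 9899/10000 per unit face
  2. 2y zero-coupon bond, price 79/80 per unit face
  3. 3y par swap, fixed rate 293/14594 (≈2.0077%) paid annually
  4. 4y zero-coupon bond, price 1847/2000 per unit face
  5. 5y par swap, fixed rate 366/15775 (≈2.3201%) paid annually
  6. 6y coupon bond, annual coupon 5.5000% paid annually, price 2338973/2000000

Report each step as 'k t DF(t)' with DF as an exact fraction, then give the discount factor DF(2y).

step 1 [1y] zero: DF = P = 9899/10000 ≈ 0.989900
step 2 [2y] zero: DF = P = 79/80 ≈ 0.987500
step 3 [3y] swap r/1=293/14594: DF=(1 − 293/14594·(0.989900+0.987500))/(1+293/14594) = 4707/5000 ≈ 0.941400
step 4 [4y] zero: DF = P = 1847/2000 ≈ 0.923500
step 5 [5y] swap r/1=366/15775: DF=(1 − 366/15775·(0.989900+0.987500+0.941400+0.923500))/(1+366/15775) = 4451/5000 ≈ 0.890200
step 6 [6y] bond c/1=11/200: DF=(2338973/2000000 − 11/200·(0.989900+0.987500+0.941400+0.923500+0.890200))/(1+11/200) = 4309/5000 ≈ 0.861800

1 1 9899/10000
2 2 79/80
3 3 4707/5000
4 4 1847/2000
5 5 4451/5000
6 6 4309/5000
DF(2y) = 79/80 ≈ 0.987500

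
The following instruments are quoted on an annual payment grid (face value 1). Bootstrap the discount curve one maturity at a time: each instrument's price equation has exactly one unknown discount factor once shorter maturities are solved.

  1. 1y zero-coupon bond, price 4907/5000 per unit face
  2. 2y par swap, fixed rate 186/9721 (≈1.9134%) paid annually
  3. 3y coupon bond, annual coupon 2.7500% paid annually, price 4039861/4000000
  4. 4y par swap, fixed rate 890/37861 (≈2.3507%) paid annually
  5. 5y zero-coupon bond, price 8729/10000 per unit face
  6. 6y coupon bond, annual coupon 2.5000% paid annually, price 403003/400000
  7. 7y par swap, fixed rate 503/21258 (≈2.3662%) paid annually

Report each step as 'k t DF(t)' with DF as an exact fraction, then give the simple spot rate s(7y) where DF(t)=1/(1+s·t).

step 1 [1y] zero: DF = P = 4907/5000 ≈ 0.981400
step 2 [2y] swap r/1=186/9721: DF=(1 − 186/9721·(0.981400))/(1+186/9721) = 2407/2500 ≈ 0.962800
step 3 [3y] bond c/1=11/400: DF=(4039861/4000000 − 11/400·(0.981400+0.962800))/(1+11/400) = 9309/10000 ≈ 0.930900
step 4 [4y] swap r/1=890/37861: DF=(1 − 890/37861·(0.981400+0.962800+0.930900))/(1+890/37861) = 911/1000 ≈ 0.911000
step 5 [5y] zero: DF = P = 8729/10000 ≈ 0.872900
step 6 [6y] bond c/1=1/40: DF=(403003/400000 − 1/40·(0.981400+0.962800+0.930900+0.911000+0.872900))/(1+1/40) = 8693/10000 ≈ 0.869300
step 7 [7y] swap r/1=503/21258: DF=(1 − 503/21258·(0.981400+0.962800+0.930900+0.911000+0.872900+0.869300))/(1+503/21258) = 8491/10000 ≈ 0.849100

1 1 4907/5000
2 2 2407/2500
3 3 9309/10000
4 4 911/1000
5 5 8729/10000
6 6 8693/10000
7 7 8491/10000
s(7y) = (1/(8491/10000) − 1)/(7) = 1509/59437 ≈ 2.5388%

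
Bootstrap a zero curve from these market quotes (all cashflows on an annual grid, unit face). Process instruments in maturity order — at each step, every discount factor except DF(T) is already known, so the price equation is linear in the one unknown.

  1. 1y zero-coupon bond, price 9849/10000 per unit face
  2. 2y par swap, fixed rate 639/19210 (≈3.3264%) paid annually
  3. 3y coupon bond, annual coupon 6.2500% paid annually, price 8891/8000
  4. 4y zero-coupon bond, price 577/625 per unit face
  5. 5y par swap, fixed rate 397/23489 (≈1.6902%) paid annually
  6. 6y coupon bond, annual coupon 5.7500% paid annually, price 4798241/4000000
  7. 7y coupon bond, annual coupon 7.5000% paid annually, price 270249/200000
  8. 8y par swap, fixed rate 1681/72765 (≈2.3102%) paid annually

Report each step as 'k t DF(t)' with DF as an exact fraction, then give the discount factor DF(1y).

1 1 9849/10000
2 2 9361/10000
3 3 933/1000
4 4 577/625
5 5 4603/5000
6 6 8789/10000
7 7 8679/10000
8 8 8319/10000
DF(1y) = 9849/10000 ≈ 0.984900

step 1 [1y] zero: DF = P = 9849/10000 ≈ 0.984900
step 2 [2y] swap r/1=639/19210: DF=(1 − 639/19210·(0.984900))/(1+639/19210) = 9361/10000 ≈ 0.936100
step 3 [3y] bond c/1=1/16: DF=(8891/8000 − 1/16·(0.984900+0.936100))/(1+1/16) = 933/1000 ≈ 0.933000
step 4 [4y] zero: DF = P = 577/625 ≈ 0.923200
step 5 [5y] swap r/1=397/23489: DF=(1 − 397/23489·(0.984900+0.936100+0.933000+0.923200))/(1+397/23489) = 4603/5000 ≈ 0.920600
step 6 [6y] bond c/1=23/400: DF=(4798241/4000000 − 23/400·(0.984900+0.936100+0.933000+0.923200+0.920600))/(1+23/400) = 8789/10000 ≈ 0.878900
step 7 [7y] bond c/1=3/40: DF=(270249/200000 − 3/40·(0.984900+0.936100+0.933000+0.923200+0.920600+0.878900))/(1+3/40) = 8679/10000 ≈ 0.867900
step 8 [8y] swap r/1=1681/72765: DF=(1 − 1681/72765·(0.984900+0.936100+0.933000+0.923200+0.920600+0.878900+0.867900))/(1+1681/72765) = 8319/10000 ≈ 0.831900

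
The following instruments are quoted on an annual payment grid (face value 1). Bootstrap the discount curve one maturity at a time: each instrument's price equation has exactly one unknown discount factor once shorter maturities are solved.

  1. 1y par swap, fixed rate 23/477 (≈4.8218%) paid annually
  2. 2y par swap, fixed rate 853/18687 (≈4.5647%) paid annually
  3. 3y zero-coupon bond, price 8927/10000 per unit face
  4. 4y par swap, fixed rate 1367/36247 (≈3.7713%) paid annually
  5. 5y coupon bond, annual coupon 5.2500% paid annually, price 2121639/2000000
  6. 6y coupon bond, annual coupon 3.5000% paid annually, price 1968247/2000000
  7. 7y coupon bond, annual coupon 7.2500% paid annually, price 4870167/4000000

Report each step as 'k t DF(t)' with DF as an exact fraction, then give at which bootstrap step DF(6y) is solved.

1 1 477/500
2 2 9147/10000
3 3 8927/10000
4 4 8633/10000
5 5 8271/10000
6 6 8003/10000
7 7 3901/5000
DF(6y) is solved at step 6

step 1 [1y] swap r/1=23/477: DF=(1 − 23/477·(0))/(1+23/477) = 477/500 ≈ 0.954000
step 2 [2y] swap r/1=853/18687: DF=(1 − 853/18687·(0.954000))/(1+853/18687) = 9147/10000 ≈ 0.914700
step 3 [3y] zero: DF = P = 8927/10000 ≈ 0.892700
step 4 [4y] swap r/1=1367/36247: DF=(1 − 1367/36247·(0.954000+0.914700+0.892700))/(1+1367/36247) = 8633/10000 ≈ 0.863300
step 5 [5y] bond c/1=21/400: DF=(2121639/2000000 − 21/400·(0.954000+0.914700+0.892700+0.863300))/(1+21/400) = 8271/10000 ≈ 0.827100
step 6 [6y] bond c/1=7/200: DF=(1968247/2000000 − 7/200·(0.954000+0.914700+0.892700+0.863300+0.827100))/(1+7/200) = 8003/10000 ≈ 0.800300
step 7 [7y] bond c/1=29/400: DF=(4870167/4000000 − 29/400·(0.954000+0.914700+0.892700+0.863300+0.827100+0.800300))/(1+29/400) = 3901/5000 ≈ 0.780200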